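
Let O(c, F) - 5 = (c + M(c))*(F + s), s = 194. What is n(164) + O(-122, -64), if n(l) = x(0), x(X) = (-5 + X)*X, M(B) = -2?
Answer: -16115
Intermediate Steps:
x(X) = X*(-5 + X)
n(l) = 0 (n(l) = 0*(-5 + 0) = 0*(-5) = 0)
O(c, F) = 5 + (-2 + c)*(194 + F) (O(c, F) = 5 + (c - 2)*(F + 194) = 5 + (-2 + c)*(194 + F))
n(164) + O(-122, -64) = 0 + (-383 - 2*(-64) + 194*(-122) - 64*(-122)) = 0 + (-383 + 128 - 23668 + 7808) = 0 - 16115 = -16115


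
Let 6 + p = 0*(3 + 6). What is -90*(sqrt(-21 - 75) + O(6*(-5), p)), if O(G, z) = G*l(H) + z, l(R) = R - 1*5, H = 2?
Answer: -7560 - 360*I*sqrt(6) ≈ -7560.0 - 881.82*I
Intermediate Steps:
l(R) = -5 + R (l(R) = R - 5 = -5 + R)
p = -6 (p = -6 + 0*(3 + 6) = -6 + 0*9 = -6 + 0 = -6)
O(G, z) = z - 3*G (O(G, z) = G*(-5 + 2) + z = G*(-3) + z = -3*G + z = z - 3*G)
-90*(sqrt(-21 - 75) + O(6*(-5), p)) = -90*(sqrt(-21 - 75) + (-6 - 18*(-5))) = -90*(sqrt(-96) + (-6 - 3*(-30))) = -90*(4*I*sqrt(6) + (-6 + 90)) = -90*(4*I*sqrt(6) + 84) = -90*(84 + 4*I*sqrt(6)) = -7560 - 360*I*sqrt(6)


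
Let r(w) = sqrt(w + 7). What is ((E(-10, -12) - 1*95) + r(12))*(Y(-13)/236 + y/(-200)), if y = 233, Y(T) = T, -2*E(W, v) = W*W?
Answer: 417513/2360 - 14397*sqrt(19)/11800 ≈ 171.59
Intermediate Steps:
E(W, v) = -W**2/2 (E(W, v) = -W*W/2 = -W**2/2)
r(w) = sqrt(7 + w)
((E(-10, -12) - 1*95) + r(12))*(Y(-13)/236 + y/(-200)) = ((-1/2*(-10)**2 - 1*95) + sqrt(7 + 12))*(-13/236 + 233/(-200)) = ((-1/2*100 - 95) + sqrt(19))*(-13*1/236 + 233*(-1/200)) = ((-50 - 95) + sqrt(19))*(-13/236 - 233/200) = (-145 + sqrt(19))*(-14397/11800) = 417513/2360 - 14397*sqrt(19)/11800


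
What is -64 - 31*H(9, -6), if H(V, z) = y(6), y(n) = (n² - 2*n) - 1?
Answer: -777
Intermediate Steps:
y(n) = -1 + n² - 2*n
H(V, z) = 23 (H(V, z) = -1 + 6² - 2*6 = -1 + 36 - 12 = 23)
-64 - 31*H(9, -6) = -64 - 31*23 = -64 - 713 = -777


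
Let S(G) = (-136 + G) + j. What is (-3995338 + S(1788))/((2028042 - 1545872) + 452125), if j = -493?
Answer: -3994179/934295 ≈ -4.2751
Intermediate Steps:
S(G) = -629 + G (S(G) = (-136 + G) - 493 = -629 + G)
(-3995338 + S(1788))/((2028042 - 1545872) + 452125) = (-3995338 + (-629 + 1788))/((2028042 - 1545872) + 452125) = (-3995338 + 1159)/(482170 + 452125) = -3994179/934295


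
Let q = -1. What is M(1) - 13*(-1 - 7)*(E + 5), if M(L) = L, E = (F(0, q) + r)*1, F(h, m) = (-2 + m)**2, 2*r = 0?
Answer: 1457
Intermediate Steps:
r = 0 (r = (1/2)*0 = 0)
E = 9 (E = ((-2 - 1)**2 + 0)*1 = ((-3)**2 + 0)*1 = (9 + 0)*1 = 9*1 = 9)
M(1) - 13*(-1 - 7)*(E + 5) = 1 - 13*(-1 - 7)*(9 + 5) = 1 - (-104)*14 = 1 - 13*(-112) = 1 + 1456 = 1457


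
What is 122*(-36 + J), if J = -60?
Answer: -11712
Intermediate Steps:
122*(-36 + J) = 122*(-36 - 60) = 122*(-96) = -11712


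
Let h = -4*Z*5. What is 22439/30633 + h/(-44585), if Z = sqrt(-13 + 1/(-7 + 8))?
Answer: 22439/30633 + 8*I*sqrt(3)/8917 ≈ 0.73251 + 0.0015539*I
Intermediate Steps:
Z = 2*I*sqrt(3) (Z = sqrt(-13 + 1/1) = sqrt(-13 + 1) = sqrt(-12) = 2*I*sqrt(3) ≈ 3.4641*I)
h = -40*I*sqrt(3) (h = -8*I*sqrt(3)*5 = -40*I*sqrt(3) ≈ -69.282*I)
22439/30633 + h/(-44585) = 22439/30633 - 40*I*sqrt(3)/(-44585) = 22439*(1/30633) - 40*I*sqrt(3)*(-1/44585) = 22439/30633 + 8*I*sqrt(3)/8917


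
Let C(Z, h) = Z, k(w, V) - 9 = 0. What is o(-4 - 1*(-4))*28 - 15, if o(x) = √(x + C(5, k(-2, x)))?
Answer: -15 + 28*√5 ≈ 47.610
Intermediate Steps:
k(w, V) = 9 (k(w, V) = 9 + 0 = 9)
o(x) = √(5 + x) (o(x) = √(x + 5) = √(5 + x))
o(-4 - 1*(-4))*28 - 15 = √(5 + (-4 - 1*(-4)))*28 - 15 = √(5 + (-4 + 4))*28 - 15 = √(5 + 0)*28 - 15 = √5*28 - 15 = 28*√5 - 15 = -15 + 28*√5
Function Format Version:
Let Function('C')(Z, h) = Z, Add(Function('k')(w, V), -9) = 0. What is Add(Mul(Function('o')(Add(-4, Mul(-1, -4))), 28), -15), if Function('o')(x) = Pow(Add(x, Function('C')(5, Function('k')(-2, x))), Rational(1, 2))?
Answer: Add(-15, Mul(28, Pow(5, Rational(1, 2)))) ≈ 47.610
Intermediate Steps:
Function('k')(w, V) = 9 (Function('k')(w, V) = Add(9, 0) = 9)
Function('o')(x) = Pow(Add(5, x), Rational(1, 2)) (Function('o')(x) = Pow(Add(x, 5), Rational(1, 2)) = Pow(Add(5, x), Rational(1, 2)))
Add(Mul(Function('o')(Add(-4, Mul(-1, -4))), 28), -15) = Add(Mul(Pow(Add(5, Add(-4, Mul(-1, -4))), Rational(1, 2)), 28), -15) = Add(Mul(Pow(Add(5, Add(-4, 4)), Rational(1, 2)), 28), -15) = Add(Mul(Pow(Add(5, 0), Rational(1, 2)), 28), -15) = Add(Mul(Pow(5, Rational(1, 2)), 28), -15) = Add(Mul(28, Pow(5, Rational(1, 2))), -15) = Add(-15, Mul(28, Pow(5, Rational(1, 2))))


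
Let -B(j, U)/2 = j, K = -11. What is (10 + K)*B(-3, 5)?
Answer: -6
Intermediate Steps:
B(j, U) = -2*j
(10 + K)*B(-3, 5) = (10 - 11)*(-2*(-3)) = -1*6 = -6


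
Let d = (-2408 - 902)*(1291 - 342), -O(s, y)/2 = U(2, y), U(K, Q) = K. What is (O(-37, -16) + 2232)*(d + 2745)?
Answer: -6992455460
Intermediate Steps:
O(s, y) = -4 (O(s, y) = -2*2 = -4)
d = -3141190 (d = -3310*949 = -3141190)
(O(-37, -16) + 2232)*(d + 2745) = (-4 + 2232)*(-3141190 + 2745) = 2228*(-3138445) = -6992455460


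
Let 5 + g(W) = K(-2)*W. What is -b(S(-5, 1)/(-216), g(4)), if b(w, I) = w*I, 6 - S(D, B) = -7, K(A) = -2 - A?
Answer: -65/216 ≈ -0.30093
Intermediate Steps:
S(D, B) = 13 (S(D, B) = 6 - 1*(-7) = 6 + 7 = 13)
g(W) = -5 (g(W) = -5 + (-2 - 1*(-2))*W = -5 + (-2 + 2)*W = -5 + 0*W = -5 + 0 = -5)
b(w, I) = I*w
-b(S(-5, 1)/(-216), g(4)) = -(-5)*13/(-216) = -(-5)*13*(-1/216) = -(-5)*(-13)/216 = -1*65/216 = -65/216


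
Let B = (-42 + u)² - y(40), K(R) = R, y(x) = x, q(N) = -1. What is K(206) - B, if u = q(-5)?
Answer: -1603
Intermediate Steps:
u = -1
B = 1809 (B = (-42 - 1)² - 1*40 = (-43)² - 40 = 1849 - 40 = 1809)
K(206) - B = 206 - 1*1809 = 206 - 1809 = -1603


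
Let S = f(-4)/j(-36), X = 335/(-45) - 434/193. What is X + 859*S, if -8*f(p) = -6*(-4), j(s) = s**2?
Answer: -973963/83376 ≈ -11.682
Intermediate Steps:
X = -16837/1737 (X = 335*(-1/45) - 434*1/193 = -67/9 - 434/193 = -16837/1737 ≈ -9.6931)
f(p) = -3 (f(p) = -(-3)*(-4)/4 = -1/8*24 = -3)
S = -1/432 (S = -3/((-36)**2) = -3/1296 = -3*1/1296 = -1/432 ≈ -0.0023148)
X + 859*S = -16837/1737 + 859*(-1/432) = -16837/1737 - 859/432 = -973963/83376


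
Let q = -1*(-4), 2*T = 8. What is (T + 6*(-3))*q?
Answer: -56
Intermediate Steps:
T = 4 (T = (½)*8 = 4)
q = 4
(T + 6*(-3))*q = (4 + 6*(-3))*4 = (4 - 18)*4 = -14*4 = -56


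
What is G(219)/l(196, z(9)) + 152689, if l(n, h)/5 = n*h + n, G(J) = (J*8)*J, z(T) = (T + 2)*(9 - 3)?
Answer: 2506485857/16415 ≈ 1.5269e+5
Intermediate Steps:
z(T) = 12 + 6*T (z(T) = (2 + T)*6 = 12 + 6*T)
G(J) = 8*J**2 (G(J) = (8*J)*J = 8*J**2)
l(n, h) = 5*n + 5*h*n (l(n, h) = 5*(n*h + n) = 5*(h*n + n) = 5*(n + h*n) = 5*n + 5*h*n)
G(219)/l(196, z(9)) + 152689 = (8*219**2)/((5*196*(1 + (12 + 6*9)))) + 152689 = (8*47961)/((5*196*(1 + (12 + 54)))) + 152689 = 383688/((5*196*(1 + 66))) + 152689 = 383688/((5*196*67)) + 152689 = 383688/65660 + 152689 = 383688*(1/65660) + 152689 = 95922/16415 + 152689 = 2506485857/16415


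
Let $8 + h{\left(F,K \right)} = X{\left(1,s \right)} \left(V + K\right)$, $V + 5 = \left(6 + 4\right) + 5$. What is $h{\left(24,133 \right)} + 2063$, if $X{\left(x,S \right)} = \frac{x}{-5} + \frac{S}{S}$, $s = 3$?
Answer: $\frac{10847}{5} \approx 2169.4$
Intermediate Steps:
$X{\left(x,S \right)} = 1 - \frac{x}{5}$ ($X{\left(x,S \right)} = x \left(- \frac{1}{5}\right) + 1 = - \frac{x}{5} + 1 = 1 - \frac{x}{5}$)
$V = 10$ ($V = -5 + \left(\left(6 + 4\right) + 5\right) = -5 + \left(10 + 5\right) = -5 + 15 = 10$)
$h{\left(F,K \right)} = \frac{4 K}{5}$ ($h{\left(F,K \right)} = -8 + \left(1 - \frac{1}{5}\right) \left(10 + K\right) = -8 + \frac{4 \left(10 + K\right)}{5} = -8 + \left(8 + \frac{4 K}{5}\right) = \frac{4 K}{5}$)
$h{\left(24,133 \right)} + 2063 = \frac{4}{5} \cdot 133 + 2063 = \frac{532}{5} + 2063 = \frac{10847}{5}$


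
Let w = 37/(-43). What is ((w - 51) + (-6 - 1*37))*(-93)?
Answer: 379347/43 ≈ 8822.0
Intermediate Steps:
w = -37/43 (w = 37*(-1/43) = -37/43 ≈ -0.86047)
((w - 51) + (-6 - 1*37))*(-93) = ((-37/43 - 51) + (-6 - 1*37))*(-93) = (-2230/43 + (-6 - 37))*(-93) = (-2230/43 - 43)*(-93) = -4079/43*(-93) = 379347/43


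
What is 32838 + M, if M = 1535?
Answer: 34373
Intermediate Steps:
32838 + M = 32838 + 1535 = 34373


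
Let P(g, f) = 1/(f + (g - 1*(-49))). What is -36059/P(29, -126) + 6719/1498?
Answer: 2592793055/1498 ≈ 1.7308e+6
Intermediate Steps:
P(g, f) = 1/(49 + f + g) (P(g, f) = 1/(f + (g + 49)) = 1/(f + (49 + g)) = 1/(49 + f + g))
-36059/P(29, -126) + 6719/1498 = -36059/(1/(49 - 126 + 29)) + 6719/1498 = -36059/(1/(-48)) + 6719*(1/1498) = -36059/(-1/48) + 6719/1498 = -36059*(-48) + 6719/1498 = 1730832 + 6719/1498 = 2592793055/1498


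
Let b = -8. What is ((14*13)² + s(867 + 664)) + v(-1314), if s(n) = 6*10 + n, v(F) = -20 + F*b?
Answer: 45207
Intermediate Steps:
v(F) = -20 - 8*F (v(F) = -20 + F*(-8) = -20 - 8*F)
s(n) = 60 + n
((14*13)² + s(867 + 664)) + v(-1314) = ((14*13)² + (60 + (867 + 664))) + (-20 - 8*(-1314)) = (182² + (60 + 1531)) + (-20 + 10512) = (33124 + 1591) + 10492 = 34715 + 10492 = 45207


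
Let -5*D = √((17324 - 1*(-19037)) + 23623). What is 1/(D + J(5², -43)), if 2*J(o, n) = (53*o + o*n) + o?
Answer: 13750/1650689 + 80*√3749/1650689 ≈ 0.011297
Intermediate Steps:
D = -4*√3749/5 (D = -√((17324 - 1*(-19037)) + 23623)/5 = -√((17324 + 19037) + 23623)/5 = -√(36361 + 23623)/5 = -4*√3749/5 ≈ -48.983)
J(o, n) = 27*o + n*o/2 (J(o, n) = ((53*o + o*n) + o)/2 = ((53*o + n*o) + o)/2 = (54*o + n*o)/2 = 27*o + n*o/2)
1/(D + J(5², -43)) = 1/(-4*√3749/5 + (½)*5²*(54 - 43)) = 1/(-4*√3749/5 + (½)*25*11) = 1/(-4*√3749/5 + 275/2) = 1/(275/2 - 4*√3749/5)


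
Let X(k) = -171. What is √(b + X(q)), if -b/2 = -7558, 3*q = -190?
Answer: 7*√305 ≈ 122.25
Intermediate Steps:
q = -190/3 (q = (⅓)*(-190) = -190/3 ≈ -63.333)
b = 15116 (b = -2*(-7558) = 15116)
√(b + X(q)) = √(15116 - 171) = √14945 = 7*√305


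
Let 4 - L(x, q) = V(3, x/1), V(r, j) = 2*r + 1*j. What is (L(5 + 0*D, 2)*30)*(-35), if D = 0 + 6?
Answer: 7350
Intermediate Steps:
D = 6
V(r, j) = j + 2*r (V(r, j) = 2*r + j = j + 2*r)
L(x, q) = -2 - x (L(x, q) = 4 - (x/1 + 2*3) = 4 - (x*1 + 6) = 4 - (x + 6) = 4 - (6 + x) = 4 + (-6 - x) = -2 - x)
(L(5 + 0*D, 2)*30)*(-35) = ((-2 - (5 + 0*6))*30)*(-35) = ((-2 - (5 + 0))*30)*(-35) = ((-2 - 1*5)*30)*(-35) = ((-2 - 5)*30)*(-35) = -7*30*(-35) = -210*(-35) = 7350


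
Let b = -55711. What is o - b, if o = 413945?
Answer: 469656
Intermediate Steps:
o - b = 413945 - 1*(-55711) = 413945 + 55711 = 469656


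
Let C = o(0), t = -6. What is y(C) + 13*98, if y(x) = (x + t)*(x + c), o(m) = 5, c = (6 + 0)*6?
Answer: 1233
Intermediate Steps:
c = 36 (c = 6*6 = 36)
C = 5
y(x) = (-6 + x)*(36 + x) (y(x) = (x - 6)*(x + 36) = (-6 + x)*(36 + x))
y(C) + 13*98 = (-216 + 5² + 30*5) + 13*98 = (-216 + 25 + 150) + 1274 = -41 + 1274 = 1233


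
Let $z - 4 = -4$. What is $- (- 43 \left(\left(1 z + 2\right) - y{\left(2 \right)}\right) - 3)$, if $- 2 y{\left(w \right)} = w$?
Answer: $132$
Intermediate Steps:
$z = 0$ ($z = 4 - 4 = 0$)
$y{\left(w \right)} = - \frac{w}{2}$
$- (- 43 \left(\left(1 z + 2\right) - y{\left(2 \right)}\right) - 3) = - (- 43 \left(\left(1 \cdot 0 + 2\right) - \left(- \frac{1}{2}\right) 2\right) - 3) = - (- 43 \left(\left(0 + 2\right) - -1\right) - 3) = - (- 43 \left(2 + 1\right) - 3) = - (\left(-43\right) 3 - 3) = - (-129 - 3) = \left(-1\right) \left(-132\right) = 132$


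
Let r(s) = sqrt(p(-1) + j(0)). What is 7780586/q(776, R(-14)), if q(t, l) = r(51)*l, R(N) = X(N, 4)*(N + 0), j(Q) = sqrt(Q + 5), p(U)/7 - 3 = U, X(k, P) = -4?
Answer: 3890293/(28*sqrt(14 + sqrt(5))) ≈ 34481.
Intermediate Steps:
p(U) = 21 + 7*U
j(Q) = sqrt(5 + Q)
R(N) = -4*N (R(N) = -4*(N + 0) = -4*N)
r(s) = sqrt(14 + sqrt(5)) (r(s) = sqrt((21 + 7*(-1)) + sqrt(5 + 0)) = sqrt((21 - 7) + sqrt(5)) = sqrt(14 + sqrt(5)))
q(t, l) = l*sqrt(14 + sqrt(5)) (q(t, l) = sqrt(14 + sqrt(5))*l = l*sqrt(14 + sqrt(5)))
7780586/q(776, R(-14)) = 7780586/(((-4*(-14))*sqrt(14 + sqrt(5)))) = 7780586/((56*sqrt(14 + sqrt(5)))) = 7780586*(1/(56*sqrt(14 + sqrt(5)))) = 3890293/(28*sqrt(14 + sqrt(5)))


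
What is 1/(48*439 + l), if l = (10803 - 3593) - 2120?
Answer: 1/26162 ≈ 3.8223e-5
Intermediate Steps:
l = 5090 (l = 7210 - 2120 = 5090)
1/(48*439 + l) = 1/(48*439 + 5090) = 1/(21072 + 5090) = 1/26162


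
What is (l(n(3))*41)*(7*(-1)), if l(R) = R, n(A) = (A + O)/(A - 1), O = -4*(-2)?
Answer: -3157/2 ≈ -1578.5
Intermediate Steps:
O = 8
n(A) = (8 + A)/(-1 + A) (n(A) = (A + 8)/(A - 1) = (8 + A)/(-1 + A))
(l(n(3))*41)*(7*(-1)) = (((8 + 3)/(-1 + 3))*41)*(7*(-1)) = ((11/2)*41)*(-7) = (451/2)*(-7) = -3157/2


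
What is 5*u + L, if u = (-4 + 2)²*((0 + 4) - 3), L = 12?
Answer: 32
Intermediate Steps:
u = 4 (u = (-2)²*(4 - 3) = 4*1 = 4)
5*u + L = 5*4 + 12 = 20 + 12 = 32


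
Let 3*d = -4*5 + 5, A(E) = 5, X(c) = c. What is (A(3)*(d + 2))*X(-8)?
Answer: 120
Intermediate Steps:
d = -5 (d = (-4*5 + 5)/3 = (-20 + 5)/3 = (⅓)*(-15) = -5)
(A(3)*(d + 2))*X(-8) = (5*(-5 + 2))*(-8) = (5*(-3))*(-8) = -15*(-8) = 120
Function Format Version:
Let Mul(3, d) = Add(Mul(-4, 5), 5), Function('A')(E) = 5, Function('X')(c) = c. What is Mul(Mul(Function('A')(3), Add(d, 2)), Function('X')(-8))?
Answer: 120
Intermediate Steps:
d = -5 (d = Mul(Rational(1, 3), Add(Mul(-4, 5), 5)) = Mul(Rational(1, 3), Add(-20, 5)) = Mul(Rational(1, 3), -15) = -5)
Mul(Mul(Function('A')(3), Add(d, 2)), Function('X')(-8)) = Mul(Mul(5, Add(-5, 2)), -8) = Mul(Mul(5, -3), -8) = Mul(-15, -8) = 120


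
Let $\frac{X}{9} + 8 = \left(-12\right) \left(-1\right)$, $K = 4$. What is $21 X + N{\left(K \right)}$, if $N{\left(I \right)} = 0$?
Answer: $756$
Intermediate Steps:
$X = 36$ ($X = -72 + 9 \left(\left(-12\right) \left(-1\right)\right) = -72 + 9 \cdot 12 = -72 + 108 = 36$)
$21 X + N{\left(K \right)} = 21 \cdot 36 + 0 = 756 + 0 = 756$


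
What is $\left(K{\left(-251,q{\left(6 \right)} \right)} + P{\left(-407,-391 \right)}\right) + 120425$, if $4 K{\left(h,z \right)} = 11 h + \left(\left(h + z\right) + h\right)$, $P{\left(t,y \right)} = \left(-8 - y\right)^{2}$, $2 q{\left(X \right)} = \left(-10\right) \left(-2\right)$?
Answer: $\frac{1065203}{4} \approx 2.663 \cdot 10^{5}$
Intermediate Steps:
$q{\left(X \right)} = 10$ ($q{\left(X \right)} = \frac{\left(-10\right) \left(-2\right)}{2} = \frac{1}{2} \cdot 20 = 10$)
$K{\left(h,z \right)} = \frac{z}{4} + \frac{13 h}{4}$ ($K{\left(h,z \right)} = \frac{11 h + \left(\left(h + z\right) + h\right)}{4} = \frac{11 h + \left(z + 2 h\right)}{4} = \frac{z + 13 h}{4} = \frac{z}{4} + \frac{13 h}{4}$)
$\left(K{\left(-251,q{\left(6 \right)} \right)} + P{\left(-407,-391 \right)}\right) + 120425 = \left(\left(\frac{1}{4} \cdot 10 + \frac{13}{4} \left(-251\right)\right) + \left(8 - 391\right)^{2}\right) + 120425 = \left(\left(\frac{5}{2} - \frac{3263}{4}\right) + \left(-383\right)^{2}\right) + 120425 = \left(- \frac{3253}{4} + 146689\right) + 120425 = \frac{583503}{4} + 120425 = \frac{1065203}{4}$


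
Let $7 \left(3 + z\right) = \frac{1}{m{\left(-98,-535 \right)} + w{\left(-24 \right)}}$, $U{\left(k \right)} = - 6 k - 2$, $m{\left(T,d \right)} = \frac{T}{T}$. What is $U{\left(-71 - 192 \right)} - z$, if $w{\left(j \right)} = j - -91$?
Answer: $\frac{751603}{476} \approx 1579.0$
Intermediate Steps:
$m{\left(T,d \right)} = 1$
$w{\left(j \right)} = 91 + j$ ($w{\left(j \right)} = j + 91 = 91 + j$)
$U{\left(k \right)} = -2 - 6 k$
$z = - \frac{1427}{476}$ ($z = -3 + \frac{1}{7 \left(1 + \left(91 - 24\right)\right)} = -3 + \frac{1}{7 \left(1 + 67\right)} = -3 + \frac{1}{7 \cdot 68} = -3 + \frac{1}{7} \cdot \frac{1}{68} = -3 + \frac{1}{476} = - \frac{1427}{476} \approx -2.9979$)
$U{\left(-71 - 192 \right)} - z = \left(-2 - 6 \left(-71 - 192\right)\right) - - \frac{1427}{476} = \left(-2 - -1578\right) + \frac{1427}{476} = \left(-2 + 1578\right) + \frac{1427}{476} = 1576 + \frac{1427}{476} = \frac{751603}{476}$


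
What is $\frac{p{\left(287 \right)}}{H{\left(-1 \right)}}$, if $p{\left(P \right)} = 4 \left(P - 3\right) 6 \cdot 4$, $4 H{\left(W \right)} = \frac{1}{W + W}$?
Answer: $-218112$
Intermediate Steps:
$H{\left(W \right)} = \frac{1}{8 W}$ ($H{\left(W \right)} = \frac{1}{4 \left(W + W\right)} = \frac{1}{4 \cdot 2 W} = \frac{\frac{1}{2} \frac{1}{W}}{4} = \frac{1}{8 W}$)
$p{\left(P \right)} = -288 + 96 P$ ($p{\left(P \right)} = 4 \left(-3 + P\right) 6 \cdot 4 = \left(-12 + 4 P\right) 6 \cdot 4 = \left(-72 + 24 P\right) 4 = -288 + 96 P$)
$\frac{p{\left(287 \right)}}{H{\left(-1 \right)}} = \frac{-288 + 96 \cdot 287}{\frac{1}{8} \frac{1}{-1}} = \frac{-288 + 27552}{\frac{1}{8} \left(-1\right)} = \frac{27264}{- \frac{1}{8}} = 27264 \left(-8\right) = -218112$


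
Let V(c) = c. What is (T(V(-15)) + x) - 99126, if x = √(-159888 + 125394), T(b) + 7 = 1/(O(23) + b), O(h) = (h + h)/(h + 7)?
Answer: -20024881/202 + I*√34494 ≈ -99133.0 + 185.73*I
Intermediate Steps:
O(h) = 2*h/(7 + h) (O(h) = (2*h)/(7 + h) = 2*h/(7 + h))
T(b) = -7 + 1/(23/15 + b) (T(b) = -7 + 1/(2*23/(7 + 23) + b) = -7 + 1/(2*23/30 + b) = -7 + 1/(2*23*(1/30) + b) = -7 + 1/(23/15 + b))
x = I*√34494 (x = √(-34494) = I*√34494 ≈ 185.73*I)
(T(V(-15)) + x) - 99126 = ((-146 - 105*(-15))/(23 + 15*(-15)) + I*√34494) - 99126 = ((-146 + 1575)/(23 - 225) + I*√34494) - 99126 = (1429/(-202) + I*√34494) - 99126 = (-1/202*1429 + I*√34494) - 99126 = (-1429/202 + I*√34494) - 99126 = -20024881/202 + I*√34494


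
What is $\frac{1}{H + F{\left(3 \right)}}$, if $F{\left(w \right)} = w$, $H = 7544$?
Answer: $\frac{1}{7547} \approx 0.0001325$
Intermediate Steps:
$\frac{1}{H + F{\left(3 \right)}} = \frac{1}{7544 + 3} = \frac{1}{7547}$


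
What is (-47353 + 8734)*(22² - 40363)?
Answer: 1540087101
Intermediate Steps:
(-47353 + 8734)*(22² - 40363) = -38619*(484 - 40363) = -38619*(-39879) = 1540087101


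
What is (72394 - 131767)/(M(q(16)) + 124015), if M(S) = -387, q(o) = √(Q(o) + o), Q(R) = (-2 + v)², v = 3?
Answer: -59373/123628 ≈ -0.48026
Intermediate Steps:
Q(R) = 1 (Q(R) = (-2 + 3)² = 1² = 1)
q(o) = √(1 + o)
(72394 - 131767)/(M(q(16)) + 124015) = (72394 - 131767)/(-387 + 124015) = -59373/123628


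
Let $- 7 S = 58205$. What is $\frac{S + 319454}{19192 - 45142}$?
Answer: $- \frac{103713}{8650} \approx -11.99$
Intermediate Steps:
$S = -8315$ ($S = \left(- \frac{1}{7}\right) 58205 = -8315$)
$\frac{S + 319454}{19192 - 45142} = \frac{-8315 + 319454}{19192 - 45142} = \frac{311139}{-25950} = 311139 \left(- \frac{1}{25950}\right) = - \frac{103713}{8650}$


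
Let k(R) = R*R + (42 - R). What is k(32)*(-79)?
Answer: -81686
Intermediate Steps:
k(R) = 42 + R² - R (k(R) = R² + (42 - R) = 42 + R² - R)
k(32)*(-79) = (42 + 32² - 1*32)*(-79) = (42 + 1024 - 32)*(-79) = 1034*(-79) = -81686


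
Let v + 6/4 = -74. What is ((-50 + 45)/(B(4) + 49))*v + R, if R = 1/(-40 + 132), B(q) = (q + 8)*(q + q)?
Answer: 6975/2668 ≈ 2.6143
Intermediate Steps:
v = -151/2 (v = -3/2 - 74 = -151/2 ≈ -75.500)
B(q) = 2*q*(8 + q) (B(q) = (8 + q)*(2*q) = 2*q*(8 + q))
R = 1/92 ≈ 0.010870
((-50 + 45)/(B(4) + 49))*v + R = ((-50 + 45)/(2*4*(8 + 4) + 49))*(-151/2) + 1/92 = -5/(2*4*12 + 49)*(-151/2) + 1/92 = -5/(96 + 49)*(-151/2) + 1/92 = -5/145*(-151/2) + 1/92 = -5*1/145*(-151/2) + 1/92 = -1/29*(-151/2) + 1/92 = 151/58 + 1/92 = 6975/2668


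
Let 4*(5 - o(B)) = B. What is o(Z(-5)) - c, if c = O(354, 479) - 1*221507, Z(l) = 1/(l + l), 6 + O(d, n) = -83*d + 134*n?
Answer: 7468561/40 ≈ 1.8671e+5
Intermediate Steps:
O(d, n) = -6 - 83*d + 134*n (O(d, n) = -6 + (-83*d + 134*n) = -6 - 83*d + 134*n)
Z(l) = 1/(2*l)
o(B) = 5 - B/4
c = -186709 (c = (-6 - 83*354 + 134*479) - 1*221507 = (-6 - 29382 + 64186) - 221507 = 34798 - 221507 = -186709)
o(Z(-5)) - c = (5 - 1/(8*(-5))) - 1*(-186709) = (5 - (-1)/(8*5)) + 186709 = (5 - 1/4*(-1/10)) + 186709 = (5 + 1/40) + 186709 = 201/40 + 186709 = 7468561/40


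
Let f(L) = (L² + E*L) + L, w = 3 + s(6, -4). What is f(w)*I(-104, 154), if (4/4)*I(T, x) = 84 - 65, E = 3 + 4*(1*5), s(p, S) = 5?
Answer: 4864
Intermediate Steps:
E = 23 (E = 3 + 4*5 = 3 + 20 = 23)
I(T, x) = 19 (I(T, x) = 84 - 65 = 19)
w = 8 (w = 3 + 5 = 8)
f(L) = L² + 24*L (f(L) = (L² + 23*L) + L = L² + 24*L)
f(w)*I(-104, 154) = (8*(24 + 8))*19 = (8*32)*19 = 256*19 = 4864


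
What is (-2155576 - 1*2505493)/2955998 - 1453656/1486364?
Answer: -75844928323/29687087914 ≈ -2.5548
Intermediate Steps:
(-2155576 - 1*2505493)/2955998 - 1453656/1486364 = (-2155576 - 2505493)*(1/2955998) - 1453656*1/1486364 = -4661069*1/2955998 - 9822/10043 = -4661069/2955998 - 9822/10043 = -75844928323/29687087914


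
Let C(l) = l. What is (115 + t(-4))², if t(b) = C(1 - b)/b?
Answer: 207025/16 ≈ 12939.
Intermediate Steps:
t(b) = (1 - b)/b
(115 + t(-4))² = (115 + (1 - 1*(-4))/(-4))² = (115 - (1 + 4)/4)² = (115 - ¼*5)² = (115 - 5/4)² = (455/4)² = 207025/16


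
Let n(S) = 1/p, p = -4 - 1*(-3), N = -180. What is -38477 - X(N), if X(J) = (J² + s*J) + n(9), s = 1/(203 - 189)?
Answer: -496042/7 ≈ -70863.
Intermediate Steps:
p = -1 (p = -4 + 3 = -1)
s = 1/14 ≈ 0.071429
n(S) = -1 (n(S) = 1/(-1) = -1)
X(J) = -1 + J² + J/14 (X(J) = (J² + J/14) - 1 = -1 + J² + J/14)
-38477 - X(N) = -38477 - (-1 + (-180)² + (1/14)*(-180)) = -38477 - (-1 + 32400 - 90/7) = -38477 - 1*226703/7 = -38477 - 226703/7 = -496042/7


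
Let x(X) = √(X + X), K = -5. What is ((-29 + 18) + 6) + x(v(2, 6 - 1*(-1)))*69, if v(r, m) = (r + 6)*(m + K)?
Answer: -5 + 276*√2 ≈ 385.32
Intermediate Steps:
v(r, m) = (-5 + m)*(6 + r) (v(r, m) = (r + 6)*(m - 5) = (6 + r)*(-5 + m) = (-5 + m)*(6 + r))
x(X) = √2*√X (x(X) = √(2*X) = √2*√X)
((-29 + 18) + 6) + x(v(2, 6 - 1*(-1)))*69 = ((-29 + 18) + 6) + (√2*√(-30 - 5*2 + 6*(6 - 1*(-1)) + (6 - 1*(-1))*2))*69 = (-11 + 6) + (√2*√(-30 - 10 + 6*(6 + 1) + (6 + 1)*2))*69 = -5 + (√2*√(-30 - 10 + 6*7 + 7*2))*69 = -5 + (√2*√(-30 - 10 + 42 + 14))*69 = -5 + (√2*√16)*69 = -5 + (√2*4)*69 = -5 + (4*√2)*69 = -5 + 276*√2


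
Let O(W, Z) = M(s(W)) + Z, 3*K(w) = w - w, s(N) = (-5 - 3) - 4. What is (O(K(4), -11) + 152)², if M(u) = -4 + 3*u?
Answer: 10201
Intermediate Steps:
s(N) = -12 (s(N) = -8 - 4 = -12)
K(w) = 0 (K(w) = (w - w)/3 = (⅓)*0 = 0)
O(W, Z) = -40 + Z (O(W, Z) = (-4 + 3*(-12)) + Z = (-4 - 36) + Z = -40 + Z)
(O(K(4), -11) + 152)² = ((-40 - 11) + 152)² = (-51 + 152)² = 101² = 10201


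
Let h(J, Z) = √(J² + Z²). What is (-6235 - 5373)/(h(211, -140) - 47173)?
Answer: 68448023/278153476 + 1451*√64121/278153476 ≈ 0.24740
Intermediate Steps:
(-6235 - 5373)/(h(211, -140) - 47173) = (-6235 - 5373)/(√(211² + (-140)²) - 47173) = -11608/(√(44521 + 19600) - 47173) = -11608/(√64121 - 47173) = -11608/(-47173 + √64121)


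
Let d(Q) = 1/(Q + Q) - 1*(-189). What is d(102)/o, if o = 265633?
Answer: 38557/54189132 ≈ 0.00071153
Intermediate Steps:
d(Q) = 189 + 1/(2*Q) (d(Q) = 1/(2*Q) + 189 = 189 + 1/(2*Q))
d(102)/o = (189 + (½)/102)/265633 = (189 + (½)*(1/102))*(1/265633) = (189 + 1/204)*(1/265633) = (38557/204)*(1/265633) = 38557/54189132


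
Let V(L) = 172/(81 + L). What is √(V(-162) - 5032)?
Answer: 2*I*√101941/9 ≈ 70.952*I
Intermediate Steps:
√(V(-162) - 5032) = √(172/(81 - 162) - 5032) = √(172/(-81) - 5032) = √(172*(-1/81) - 5032) = √(-172/81 - 5032) = √(-407764/81) = 2*I*√101941/9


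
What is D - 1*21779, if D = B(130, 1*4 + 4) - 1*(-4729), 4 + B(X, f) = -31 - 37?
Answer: -17122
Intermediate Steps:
B(X, f) = -72 (B(X, f) = -4 + (-31 - 37) = -4 - 68 = -72)
D = 4657 (D = -72 - 1*(-4729) = -72 + 4729 = 4657)
D - 1*21779 = 4657 - 1*21779 = 4657 - 21779 = -17122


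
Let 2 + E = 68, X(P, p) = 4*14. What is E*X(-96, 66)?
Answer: 3696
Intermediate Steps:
X(P, p) = 56
E = 66 (E = -2 + 68 = 66)
E*X(-96, 66) = 66*56 = 3696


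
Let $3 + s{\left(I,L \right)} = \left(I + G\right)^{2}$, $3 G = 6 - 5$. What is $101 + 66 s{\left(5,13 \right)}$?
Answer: $\frac{5341}{3} \approx 1780.3$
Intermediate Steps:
$G = \frac{1}{3}$ ($G = \frac{6 - 5}{3} = \frac{1}{3} \cdot 1 = \frac{1}{3} \approx 0.33333$)
$s{\left(I,L \right)} = -3 + \left(\frac{1}{3} + I\right)^{2}$ ($s{\left(I,L \right)} = -3 + \left(I + \frac{1}{3}\right)^{2} = -3 + \left(\frac{1}{3} + I\right)^{2}$)
$101 + 66 s{\left(5,13 \right)} = 101 + 66 \left(-3 + \frac{\left(1 + 3 \cdot 5\right)^{2}}{9}\right) = 101 + 66 \left(-3 + \frac{\left(1 + 15\right)^{2}}{9}\right) = 101 + 66 \left(-3 + \frac{16^{2}}{9}\right) = 101 + 66 \left(-3 + \frac{1}{9} \cdot 256\right) = 101 + 66 \left(-3 + \frac{256}{9}\right) = 101 + 66 \cdot \frac{229}{9} = 101 + \frac{5038}{3} = \frac{5341}{3}$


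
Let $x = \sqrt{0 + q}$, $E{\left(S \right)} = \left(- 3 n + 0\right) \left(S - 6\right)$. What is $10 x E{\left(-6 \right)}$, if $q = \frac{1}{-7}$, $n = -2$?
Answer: $- \frac{720 i \sqrt{7}}{7} \approx - 272.13 i$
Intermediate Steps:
$q = - \frac{1}{7} \approx -0.14286$
$E{\left(S \right)} = -36 + 6 S$ ($E{\left(S \right)} = \left(\left(-3\right) \left(-2\right) + 0\right) \left(S - 6\right) = \left(6 + 0\right) \left(-6 + S\right) = 6 \left(-6 + S\right) = -36 + 6 S$)
$x = \frac{i \sqrt{7}}{7}$ ($x = \sqrt{0 - \frac{1}{7}} = \sqrt{- \frac{1}{7}} = \frac{i \sqrt{7}}{7} \approx 0.37796 i$)
$10 x E{\left(-6 \right)} = 10 \frac{i \sqrt{7}}{7} \left(-36 + 6 \left(-6\right)\right) = \frac{10 i \sqrt{7}}{7} \left(-36 - 36\right) = \frac{10 i \sqrt{7}}{7} \left(-72\right) = - \frac{720 i \sqrt{7}}{7}$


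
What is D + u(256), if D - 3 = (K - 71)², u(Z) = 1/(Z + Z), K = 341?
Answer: 37326337/512 ≈ 72903.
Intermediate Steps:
u(Z) = 1/(2*Z)
D = 72903 (D = 3 + (341 - 71)² = 3 + 270² = 3 + 72900 = 72903)
D + u(256) = 72903 + (½)/256 = 72903 + (½)*(1/256) = 72903 + 1/512 = 37326337/512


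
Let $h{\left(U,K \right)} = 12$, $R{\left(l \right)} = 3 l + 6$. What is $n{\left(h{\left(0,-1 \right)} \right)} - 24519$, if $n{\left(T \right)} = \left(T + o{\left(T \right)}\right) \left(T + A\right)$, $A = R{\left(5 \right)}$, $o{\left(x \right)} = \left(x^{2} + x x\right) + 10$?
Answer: $-14289$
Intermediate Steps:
$R{\left(l \right)} = 6 + 3 l$
$o{\left(x \right)} = 10 + 2 x^{2}$ ($o{\left(x \right)} = \left(x^{2} + x^{2}\right) + 10 = 2 x^{2} + 10 = 10 + 2 x^{2}$)
$A = 21$ ($A = 6 + 3 \cdot 5 = 6 + 15 = 21$)
$n{\left(T \right)} = \left(21 + T\right) \left(10 + T + 2 T^{2}\right)$ ($n{\left(T \right)} = \left(T + \left(10 + 2 T^{2}\right)\right) \left(T + 21\right) = \left(10 + T + 2 T^{2}\right) \left(21 + T\right) = \left(21 + T\right) \left(10 + T + 2 T^{2}\right)$)
$n{\left(h{\left(0,-1 \right)} \right)} - 24519 = \left(210 + 2 \cdot 12^{3} + 31 \cdot 12 + 43 \cdot 12^{2}\right) - 24519 = \left(210 + 2 \cdot 1728 + 372 + 43 \cdot 144\right) - 24519 = \left(210 + 3456 + 372 + 6192\right) - 24519 = 10230 - 24519 = -14289$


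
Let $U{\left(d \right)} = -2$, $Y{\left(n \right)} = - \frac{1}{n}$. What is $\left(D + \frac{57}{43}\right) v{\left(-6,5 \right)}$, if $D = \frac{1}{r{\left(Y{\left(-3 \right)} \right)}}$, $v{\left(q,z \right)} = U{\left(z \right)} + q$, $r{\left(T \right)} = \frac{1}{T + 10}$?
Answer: $- \frac{12032}{129} \approx -93.271$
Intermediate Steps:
$r{\left(T \right)} = \frac{1}{10 + T}$
$v{\left(q,z \right)} = -2 + q$
$D = \frac{31}{3}$ ($D = \frac{1}{\frac{1}{10 - \frac{1}{-3}}} = \frac{1}{\frac{1}{10 - - \frac{1}{3}}} = \frac{1}{\frac{1}{10 + \frac{1}{3}}} = \frac{1}{\frac{1}{\frac{31}{3}}} = \frac{1}{\frac{3}{31}} = \frac{31}{3} \approx 10.333$)
$\left(D + \frac{57}{43}\right) v{\left(-6,5 \right)} = \left(\frac{31}{3} + \frac{57}{43}\right) \left(-2 - 6\right) = \left(\frac{31}{3} + 57 \cdot \frac{1}{43}\right) \left(-8\right) = \left(\frac{31}{3} + \frac{57}{43}\right) \left(-8\right) = \frac{1504}{129} \left(-8\right) = - \frac{12032}{129}$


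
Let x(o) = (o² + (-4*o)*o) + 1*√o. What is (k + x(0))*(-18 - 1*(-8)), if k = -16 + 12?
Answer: 40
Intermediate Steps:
k = -4
x(o) = √o - 3*o² (x(o) = (o² - 4*o²) + √o = -3*o² + √o = √o - 3*o²)
(k + x(0))*(-18 - 1*(-8)) = (-4 + (√0 - 3*0²))*(-18 - 1*(-8)) = (-4 + (0 - 3*0))*(-18 + 8) = (-4 + (0 + 0))*(-10) = (-4 + 0)*(-10) = -4*(-10) = 40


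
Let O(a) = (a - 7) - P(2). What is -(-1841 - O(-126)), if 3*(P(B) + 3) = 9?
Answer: 1708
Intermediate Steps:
P(B) = 0 (P(B) = -3 + (⅓)*9 = -3 + 3 = 0)
O(a) = -7 + a (O(a) = (a - 7) - 1*0 = (-7 + a) + 0 = -7 + a)
-(-1841 - O(-126)) = -(-1841 - (-7 - 126)) = -(-1841 - 1*(-133)) = -(-1841 + 133) = -1*(-1708) = 1708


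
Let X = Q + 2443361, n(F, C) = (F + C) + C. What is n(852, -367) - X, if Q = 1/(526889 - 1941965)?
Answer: -3457374531467/1415076 ≈ -2.4432e+6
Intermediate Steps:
n(F, C) = F + 2*C (n(F, C) = (C + F) + C = F + 2*C)
Q = -1/1415076 (Q = 1/(-1415076) = -1/1415076 ≈ -7.0668e-7)
X = 3457541510435/1415076 (X = -1/1415076 + 2443361 = 3457541510435/1415076 ≈ 2.4434e+6)
n(852, -367) - X = (852 + 2*(-367)) - 1*3457541510435/1415076 = (852 - 734) - 3457541510435/1415076 = 118 - 3457541510435/1415076 = -3457374531467/1415076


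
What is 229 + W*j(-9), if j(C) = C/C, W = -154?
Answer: 75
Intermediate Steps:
j(C) = 1
229 + W*j(-9) = 229 - 154*1 = 229 - 154 = 75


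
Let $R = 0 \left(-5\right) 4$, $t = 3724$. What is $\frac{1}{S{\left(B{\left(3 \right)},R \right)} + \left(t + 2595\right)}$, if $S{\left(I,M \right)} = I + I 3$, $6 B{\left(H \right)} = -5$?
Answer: $\frac{3}{18947} \approx 0.00015834$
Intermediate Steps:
$B{\left(H \right)} = - \frac{5}{6}$ ($B{\left(H \right)} = \frac{1}{6} \left(-5\right) = - \frac{5}{6}$)
$R = 0$ ($R = 0 \cdot 4 = 0$)
$S{\left(I,M \right)} = 4 I$ ($S{\left(I,M \right)} = I + 3 I = 4 I$)
$\frac{1}{S{\left(B{\left(3 \right)},R \right)} + \left(t + 2595\right)} = \frac{1}{4 \left(- \frac{5}{6}\right) + \left(3724 + 2595\right)} = \frac{1}{- \frac{10}{3} + 6319} = \frac{1}{\frac{18947}{3}} = \frac{3}{18947}$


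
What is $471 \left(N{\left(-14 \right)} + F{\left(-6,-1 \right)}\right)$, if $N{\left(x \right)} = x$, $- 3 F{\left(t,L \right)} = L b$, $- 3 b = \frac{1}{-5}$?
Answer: $- \frac{98753}{15} \approx -6583.5$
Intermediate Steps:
$b = \frac{1}{15}$ ($b = - \frac{1}{3 \left(-5\right)} = \left(- \frac{1}{3}\right) \left(- \frac{1}{5}\right) = \frac{1}{15} \approx 0.066667$)
$F{\left(t,L \right)} = - \frac{L}{45}$ ($F{\left(t,L \right)} = - \frac{L \frac{1}{15}}{3} = - \frac{\frac{1}{15} L}{3} = - \frac{L}{45}$)
$471 \left(N{\left(-14 \right)} + F{\left(-6,-1 \right)}\right) = 471 \left(-14 - - \frac{1}{45}\right) = 471 \left(-14 + \frac{1}{45}\right) = 471 \left(- \frac{629}{45}\right) = - \frac{98753}{15}$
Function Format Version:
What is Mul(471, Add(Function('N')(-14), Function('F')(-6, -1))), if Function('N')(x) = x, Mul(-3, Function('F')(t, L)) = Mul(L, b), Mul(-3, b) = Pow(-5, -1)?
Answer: Rational(-98753, 15) ≈ -6583.5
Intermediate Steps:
b = Rational(1, 15) (b = Mul(Rational(-1, 3), Pow(-5, -1)) = Mul(Rational(-1, 3), Rational(-1, 5)) = Rational(1, 15) ≈ 0.066667)
Function('F')(t, L) = Mul(Rational(-1, 45), L) (Function('F')(t, L) = Mul(Rational(-1, 3), Mul(L, Rational(1, 15))) = Mul(Rational(-1, 3), Mul(Rational(1, 15), L)) = Mul(Rational(-1, 45), L))
Mul(471, Add(Function('N')(-14), Function('F')(-6, -1))) = Mul(471, Add(-14, Mul(Rational(-1, 45), -1))) = Mul(471, Add(-14, Rational(1, 45))) = Mul(471, Rational(-629, 45)) = Rational(-98753, 15)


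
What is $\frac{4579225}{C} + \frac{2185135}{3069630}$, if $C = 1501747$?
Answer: $\frac{3467609273519}{921961528722} \approx 3.7611$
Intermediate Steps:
$\frac{4579225}{C} + \frac{2185135}{3069630} = \frac{4579225}{1501747} + \frac{2185135}{3069630} = 4579225 \cdot \frac{1}{1501747} + 2185135 \cdot \frac{1}{3069630} = \frac{4579225}{1501747} + \frac{437027}{613926} = \frac{3467609273519}{921961528722}$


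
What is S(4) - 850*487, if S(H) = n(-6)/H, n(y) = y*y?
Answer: -413941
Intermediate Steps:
n(y) = y**2
S(H) = 36/H (S(H) = (-6)**2/H = 36/H)
S(4) - 850*487 = 36/4 - 850*487 = 36*(1/4) - 413950 = 9 - 413950 = -413941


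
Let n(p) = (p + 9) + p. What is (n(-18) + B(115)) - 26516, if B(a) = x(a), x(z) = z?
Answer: -26428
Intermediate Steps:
n(p) = 9 + 2*p (n(p) = (9 + p) + p = 9 + 2*p)
B(a) = a
(n(-18) + B(115)) - 26516 = ((9 + 2*(-18)) + 115) - 26516 = ((9 - 36) + 115) - 26516 = (-27 + 115) - 26516 = 88 - 26516 = -26428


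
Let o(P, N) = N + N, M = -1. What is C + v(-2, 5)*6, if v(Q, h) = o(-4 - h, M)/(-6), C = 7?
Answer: 9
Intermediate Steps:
o(P, N) = 2*N
v(Q, h) = 1/3 (v(Q, h) = (2*(-1))/(-6) = -2*(-1/6) = 1/3)
C + v(-2, 5)*6 = 7 + (1/3)*6 = 7 + 2 = 9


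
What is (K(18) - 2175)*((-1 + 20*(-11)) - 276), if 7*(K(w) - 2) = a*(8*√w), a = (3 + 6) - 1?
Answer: 1079981 - 13632*√2 ≈ 1.0607e+6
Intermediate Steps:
a = 8 (a = 9 - 1 = 8)
K(w) = 2 + 64*√w/7 (K(w) = 2 + (8*(8*√w))/7 = 2 + (64*√w)/7 = 2 + 64*√w/7)
(K(18) - 2175)*((-1 + 20*(-11)) - 276) = ((2 + 64*√18/7) - 2175)*((-1 + 20*(-11)) - 276) = ((2 + 64*(3*√2)/7) - 2175)*((-1 - 220) - 276) = ((2 + 192*√2/7) - 2175)*(-221 - 276) = (-2173 + 192*√2/7)*(-497) = 1079981 - 13632*√2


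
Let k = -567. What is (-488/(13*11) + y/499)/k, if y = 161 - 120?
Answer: 237649/40459419 ≈ 0.0058738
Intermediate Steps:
y = 41
(-488/(13*11) + y/499)/k = (-488/(13*11) + 41/499)/(-567) = (-488/143 + 41*(1/499))*(-1/567) = (-488*1/143 + 41/499)*(-1/567) = (-488/143 + 41/499)*(-1/567) = -237649/71357*(-1/567) = 237649/40459419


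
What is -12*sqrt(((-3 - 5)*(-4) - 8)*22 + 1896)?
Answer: -24*sqrt(606) ≈ -590.81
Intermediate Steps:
-12*sqrt(((-3 - 5)*(-4) - 8)*22 + 1896) = -12*sqrt((-8*(-4) - 8)*22 + 1896) = -12*sqrt((32 - 8)*22 + 1896) = -12*sqrt(24*22 + 1896) = -12*sqrt(528 + 1896) = -24*sqrt(606)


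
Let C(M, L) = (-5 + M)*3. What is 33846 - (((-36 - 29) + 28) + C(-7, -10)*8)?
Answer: 34171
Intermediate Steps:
C(M, L) = -15 + 3*M
33846 - (((-36 - 29) + 28) + C(-7, -10)*8) = 33846 - (((-36 - 29) + 28) + (-15 + 3*(-7))*8) = 33846 - ((-65 + 28) + (-15 - 21)*8) = 33846 - (-37 - 36*8) = 33846 - (-37 - 288) = 33846 - 1*(-325) = 33846 + 325 = 34171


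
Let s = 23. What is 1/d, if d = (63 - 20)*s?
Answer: 1/989 ≈ 0.0010111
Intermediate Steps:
d = 989 (d = (63 - 20)*23 = 43*23 = 989)
1/d = 1/989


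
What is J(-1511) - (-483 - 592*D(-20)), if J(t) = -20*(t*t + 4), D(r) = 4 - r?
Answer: -45647809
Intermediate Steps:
J(t) = -80 - 20*t**2 (J(t) = -20*(t**2 + 4) = -20*(4 + t**2) = -80 - 20*t**2)
J(-1511) - (-483 - 592*D(-20)) = (-80 - 20*(-1511)**2) - (-483 - 592*(4 - 1*(-20))) = (-80 - 20*2283121) - (-483 - 592*(4 + 20)) = (-80 - 45662420) - (-483 - 592*24) = -45662500 - (-483 - 14208) = -45662500 - 1*(-14691) = -45662500 + 14691 = -45647809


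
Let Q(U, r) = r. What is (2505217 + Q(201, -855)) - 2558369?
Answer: -54007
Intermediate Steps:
(2505217 + Q(201, -855)) - 2558369 = (2505217 - 855) - 2558369 = 2504362 - 2558369 = -54007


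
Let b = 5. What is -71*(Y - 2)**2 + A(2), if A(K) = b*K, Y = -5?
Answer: -3469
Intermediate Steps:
A(K) = 5*K
-71*(Y - 2)**2 + A(2) = -71*(-5 - 2)**2 + 5*2 = -71*(-7)**2 + 10 = -71*49 + 10 = -3479 + 10 = -3469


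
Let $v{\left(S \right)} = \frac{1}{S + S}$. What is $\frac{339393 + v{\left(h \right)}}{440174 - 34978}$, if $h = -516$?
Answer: $\frac{350253575}{418162272} \approx 0.8376$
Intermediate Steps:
$v{\left(S \right)} = \frac{1}{2 S}$
$\frac{339393 + v{\left(h \right)}}{440174 - 34978} = \frac{339393 + \frac{1}{2 \left(-516\right)}}{440174 - 34978} = \frac{339393 + \frac{1}{2} \left(- \frac{1}{516}\right)}{405196} = \left(339393 - \frac{1}{1032}\right) \frac{1}{405196} = \frac{350253575}{1032} \cdot \frac{1}{405196} = \frac{350253575}{418162272}$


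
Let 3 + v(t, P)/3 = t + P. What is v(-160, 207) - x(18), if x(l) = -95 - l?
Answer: 245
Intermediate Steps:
v(t, P) = -9 + 3*P + 3*t (v(t, P) = -9 + 3*(t + P) = -9 + 3*(P + t) = -9 + (3*P + 3*t) = -9 + 3*P + 3*t)
v(-160, 207) - x(18) = (-9 + 3*207 + 3*(-160)) - (-95 - 1*18) = (-9 + 621 - 480) - (-95 - 18) = 132 - 1*(-113) = 132 + 113 = 245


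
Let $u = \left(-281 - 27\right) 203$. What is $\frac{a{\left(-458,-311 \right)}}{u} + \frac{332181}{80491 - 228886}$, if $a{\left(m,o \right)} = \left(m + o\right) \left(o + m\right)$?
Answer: $- \frac{36174766813}{3092749660} \approx -11.697$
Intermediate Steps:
$u = -62524$ ($u = \left(-308\right) 203 = -62524$)
$a{\left(m,o \right)} = \left(m + o\right)^{2}$ ($a{\left(m,o \right)} = \left(m + o\right) \left(m + o\right) = \left(m + o\right)^{2}$)
$\frac{a{\left(-458,-311 \right)}}{u} + \frac{332181}{80491 - 228886} = \frac{\left(-458 - 311\right)^{2}}{-62524} + \frac{332181}{80491 - 228886} = \left(-769\right)^{2} \left(- \frac{1}{62524}\right) + \frac{332181}{80491 - 228886} = 591361 \left(- \frac{1}{62524}\right) + \frac{332181}{-148395} = - \frac{591361}{62524} + 332181 \left(- \frac{1}{148395}\right) = - \frac{591361}{62524} - \frac{110727}{49465} = - \frac{36174766813}{3092749660}$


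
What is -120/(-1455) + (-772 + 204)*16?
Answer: -881528/97 ≈ -9087.9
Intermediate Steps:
-120/(-1455) + (-772 + 204)*16 = -120*(-1/1455) - 568*16 = 8/97 - 9088 = -881528/97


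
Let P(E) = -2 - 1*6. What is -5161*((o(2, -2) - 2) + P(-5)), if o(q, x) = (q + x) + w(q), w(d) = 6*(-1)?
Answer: 82576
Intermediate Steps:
w(d) = -6
o(q, x) = -6 + q + x (o(q, x) = (q + x) - 6 = -6 + q + x)
P(E) = -8 (P(E) = -2 - 6 = -8)
-5161*((o(2, -2) - 2) + P(-5)) = -5161*(((-6 + 2 - 2) - 2) - 8) = -5161*((-6 - 2) - 8) = -5161*(-8 - 8) = -5161*(-16) = -1*(-82576) = 82576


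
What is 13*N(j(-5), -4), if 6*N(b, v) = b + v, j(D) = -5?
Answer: -39/2 ≈ -19.500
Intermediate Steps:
N(b, v) = b/6 + v/6 (N(b, v) = (b + v)/6 = b/6 + v/6)
13*N(j(-5), -4) = 13*((⅙)*(-5) + (⅙)*(-4)) = 13*(-⅚ - ⅔) = 13*(-3/2) = -39/2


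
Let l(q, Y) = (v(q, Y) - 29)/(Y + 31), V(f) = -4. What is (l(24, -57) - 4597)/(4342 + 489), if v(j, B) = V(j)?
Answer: -119489/125606 ≈ -0.95130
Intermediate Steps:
v(j, B) = -4
l(q, Y) = -33/(31 + Y) (l(q, Y) = (-4 - 29)/(Y + 31) = -33/(31 + Y))
(l(24, -57) - 4597)/(4342 + 489) = (-33/(31 - 57) - 4597)/(4342 + 489) = (-33/(-26) - 4597)/4831 = (-33*(-1/26) - 4597)*(1/4831) = (33/26 - 4597)*(1/4831) = -119489/26*1/4831 = -119489/125606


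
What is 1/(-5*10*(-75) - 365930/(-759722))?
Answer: 379861/1424661715 ≈ 0.00026663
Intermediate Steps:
1/(-5*10*(-75) - 365930/(-759722)) = 1/(-50*(-75) - 365930*(-1/759722)) = 1/(3750 + 182965/379861) = 1/(1424661715/379861) = 379861/1424661715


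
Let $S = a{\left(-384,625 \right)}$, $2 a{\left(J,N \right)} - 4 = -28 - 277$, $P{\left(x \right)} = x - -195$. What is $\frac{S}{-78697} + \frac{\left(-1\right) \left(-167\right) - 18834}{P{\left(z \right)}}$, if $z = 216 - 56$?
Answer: $- \frac{2937966943}{55874870} \approx -52.581$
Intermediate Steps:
$z = 160$
$P{\left(x \right)} = 195 + x$ ($P{\left(x \right)} = x + 195 = 195 + x$)
$a{\left(J,N \right)} = - \frac{301}{2}$ ($a{\left(J,N \right)} = 2 + \frac{-28 - 277}{2} = 2 + \frac{1}{2} \left(-305\right) = 2 - \frac{305}{2} = - \frac{301}{2}$)
$S = - \frac{301}{2} \approx -150.5$
$\frac{S}{-78697} + \frac{\left(-1\right) \left(-167\right) - 18834}{P{\left(z \right)}} = - \frac{301}{2 \left(-78697\right)} + \frac{\left(-1\right) \left(-167\right) - 18834}{195 + 160} = \left(- \frac{301}{2}\right) \left(- \frac{1}{78697}\right) + \frac{167 - 18834}{355} = \frac{301}{157394} - \frac{18667}{355} = - \frac{2937966943}{55874870}$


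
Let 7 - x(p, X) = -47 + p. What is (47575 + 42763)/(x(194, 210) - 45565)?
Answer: -90338/45705 ≈ -1.9765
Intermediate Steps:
x(p, X) = 54 - p (x(p, X) = 7 - (-47 + p) = 7 + (47 - p) = 54 - p)
(47575 + 42763)/(x(194, 210) - 45565) = (47575 + 42763)/((54 - 1*194) - 45565) = 90338/((54 - 194) - 45565) = 90338/(-140 - 45565) = 90338/(-45705) = 90338*(-1/45705) = -90338/45705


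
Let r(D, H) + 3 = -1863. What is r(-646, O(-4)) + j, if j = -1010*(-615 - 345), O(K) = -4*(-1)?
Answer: 967734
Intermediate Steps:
O(K) = 4
j = 969600 (j = -1010*(-960) = 969600)
r(D, H) = -1866 (r(D, H) = -3 - 1863 = -1866)
r(-646, O(-4)) + j = -1866 + 969600 = 967734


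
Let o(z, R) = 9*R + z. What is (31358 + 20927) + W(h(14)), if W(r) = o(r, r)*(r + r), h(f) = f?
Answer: 56205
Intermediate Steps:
o(z, R) = z + 9*R
W(r) = 20*r² (W(r) = (r + 9*r)*(r + r) = (10*r)*(2*r) = 20*r²)
(31358 + 20927) + W(h(14)) = (31358 + 20927) + 20*14² = 52285 + 20*196 = 52285 + 3920 = 56205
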